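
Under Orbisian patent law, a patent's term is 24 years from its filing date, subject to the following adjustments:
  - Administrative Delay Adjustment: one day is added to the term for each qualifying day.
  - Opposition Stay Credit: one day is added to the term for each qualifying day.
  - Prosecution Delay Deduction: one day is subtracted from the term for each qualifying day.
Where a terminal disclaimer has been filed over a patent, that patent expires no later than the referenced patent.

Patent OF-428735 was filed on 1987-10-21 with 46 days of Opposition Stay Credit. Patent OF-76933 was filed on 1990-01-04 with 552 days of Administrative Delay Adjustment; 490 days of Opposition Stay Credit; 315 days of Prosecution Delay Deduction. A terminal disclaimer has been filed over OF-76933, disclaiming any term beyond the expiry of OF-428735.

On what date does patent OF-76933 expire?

December 6, 2011

Natural term of OF-76933:
  Base: filing + 24 years → 4 January 2014.
  Administrative Delay Adjustment: +552 days → 10 July 2015.
  Opposition Stay Credit: +490 days → 11 November 2016.
  Prosecution Delay Deduction: −315 days → 1 January 2016.
Expiry of referenced patent OF-428735:
  Base: filing + 24 years → 21 October 2011.
  Opposition Stay Credit: +46 days → 6 December 2011.
Terminal disclaimer: OF-76933 expires on the earlier of 1 January 2016 and 6 December 2011.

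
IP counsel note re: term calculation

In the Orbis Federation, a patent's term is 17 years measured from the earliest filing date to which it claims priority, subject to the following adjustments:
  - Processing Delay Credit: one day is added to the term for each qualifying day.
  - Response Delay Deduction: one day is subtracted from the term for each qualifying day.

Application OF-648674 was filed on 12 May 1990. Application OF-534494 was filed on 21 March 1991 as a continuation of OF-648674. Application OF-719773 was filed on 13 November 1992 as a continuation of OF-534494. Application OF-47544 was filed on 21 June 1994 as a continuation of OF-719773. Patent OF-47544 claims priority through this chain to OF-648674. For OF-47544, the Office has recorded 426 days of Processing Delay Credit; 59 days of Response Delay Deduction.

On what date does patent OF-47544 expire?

May 13, 2008

Earliest priority filing: 12 May 1990.
Base term: 12 May 1990 + 17 years → 12 May 2007.
Processing Delay Credit: +426 days → 11 July 2008.
Response Delay Deduction: −59 days → 13 May 2008.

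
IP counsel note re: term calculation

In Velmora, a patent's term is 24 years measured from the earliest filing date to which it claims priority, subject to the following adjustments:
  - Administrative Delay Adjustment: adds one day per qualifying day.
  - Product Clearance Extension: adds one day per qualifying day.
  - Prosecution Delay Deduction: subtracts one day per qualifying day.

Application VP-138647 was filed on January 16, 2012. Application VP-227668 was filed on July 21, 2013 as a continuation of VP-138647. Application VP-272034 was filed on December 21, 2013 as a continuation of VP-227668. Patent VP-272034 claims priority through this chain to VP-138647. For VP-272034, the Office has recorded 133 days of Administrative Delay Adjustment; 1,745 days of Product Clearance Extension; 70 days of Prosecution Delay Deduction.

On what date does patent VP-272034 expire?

2040-12-28

Earliest priority filing: 16 January 2012.
Base term: 16 January 2012 + 24 years → 16 January 2036.
Administrative Delay Adjustment: +133 days → 28 May 2036.
Product Clearance Extension: +1745 days → 8 March 2041.
Prosecution Delay Deduction: −70 days → 28 December 2040.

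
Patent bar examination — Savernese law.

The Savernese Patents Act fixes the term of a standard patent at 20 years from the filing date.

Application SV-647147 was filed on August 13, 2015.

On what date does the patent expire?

2035-08-13

Filing date + 20 years → 13 August 2035.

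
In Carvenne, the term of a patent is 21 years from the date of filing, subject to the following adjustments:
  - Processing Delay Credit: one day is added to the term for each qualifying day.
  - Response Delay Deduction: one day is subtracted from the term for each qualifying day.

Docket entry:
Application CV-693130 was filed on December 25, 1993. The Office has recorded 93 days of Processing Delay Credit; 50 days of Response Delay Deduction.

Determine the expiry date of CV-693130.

Base term: filing date + 21 years → 25 December 2014.
Processing Delay Credit: +93 days → 28 March 2015.
Response Delay Deduction: −50 days → 6 February 2015.

2015-02-06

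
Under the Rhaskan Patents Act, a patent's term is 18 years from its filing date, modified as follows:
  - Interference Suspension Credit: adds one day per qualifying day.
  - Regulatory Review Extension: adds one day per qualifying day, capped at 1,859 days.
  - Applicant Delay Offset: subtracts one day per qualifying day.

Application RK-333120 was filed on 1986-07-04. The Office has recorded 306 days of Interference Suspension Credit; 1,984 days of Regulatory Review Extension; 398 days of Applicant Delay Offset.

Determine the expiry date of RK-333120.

Base term: filing date + 18 years → 4 July 2004.
Interference Suspension Credit: +306 days → 6 May 2005.
Regulatory Review Extension: 1984 days claimed exceeds the 1859-day cap, so +1859 days → 8 June 2010.
Applicant Delay Offset: −398 days → 6 May 2009.

2009-05-06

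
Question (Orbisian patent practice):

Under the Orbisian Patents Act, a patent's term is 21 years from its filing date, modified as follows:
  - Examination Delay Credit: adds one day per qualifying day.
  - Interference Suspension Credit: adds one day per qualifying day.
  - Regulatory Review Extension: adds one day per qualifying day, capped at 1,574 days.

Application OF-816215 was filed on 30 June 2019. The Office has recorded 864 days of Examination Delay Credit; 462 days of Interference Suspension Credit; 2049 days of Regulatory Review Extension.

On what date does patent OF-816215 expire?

2048-06-08

Base term: filing date + 21 years → 30 June 2040.
Examination Delay Credit: +864 days → 11 November 2042.
Interference Suspension Credit: +462 days → 16 February 2044.
Regulatory Review Extension: 2049 days claimed exceeds the 1574-day cap, so +1574 days → 8 June 2048.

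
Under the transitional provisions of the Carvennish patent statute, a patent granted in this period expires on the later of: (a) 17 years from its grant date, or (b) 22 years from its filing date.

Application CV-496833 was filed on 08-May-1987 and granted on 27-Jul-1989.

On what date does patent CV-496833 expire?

2009-05-08

(a) grant + 17 years → 27 July 2006.
(b) filing + 22 years → 8 May 2009.
Later of the two: 8 May 2009.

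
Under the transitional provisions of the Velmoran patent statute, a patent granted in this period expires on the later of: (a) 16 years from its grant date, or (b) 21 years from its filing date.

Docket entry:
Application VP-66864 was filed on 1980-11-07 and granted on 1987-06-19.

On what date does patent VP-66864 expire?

2003-06-19

(a) grant + 16 years → 19 June 2003.
(b) filing + 21 years → 7 November 2001.
Later of the two: 19 June 2003.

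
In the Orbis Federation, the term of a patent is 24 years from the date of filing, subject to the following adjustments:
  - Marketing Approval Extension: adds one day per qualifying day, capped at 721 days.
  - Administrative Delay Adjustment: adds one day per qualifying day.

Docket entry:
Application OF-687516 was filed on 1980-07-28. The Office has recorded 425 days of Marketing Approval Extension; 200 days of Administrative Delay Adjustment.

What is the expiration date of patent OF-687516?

April 14, 2006

Base term: filing date + 24 years → 28 July 2004.
Marketing Approval Extension: 425 days (within the 721-day cap) → +425 days → 26 September 2005.
Administrative Delay Adjustment: +200 days → 14 April 2006.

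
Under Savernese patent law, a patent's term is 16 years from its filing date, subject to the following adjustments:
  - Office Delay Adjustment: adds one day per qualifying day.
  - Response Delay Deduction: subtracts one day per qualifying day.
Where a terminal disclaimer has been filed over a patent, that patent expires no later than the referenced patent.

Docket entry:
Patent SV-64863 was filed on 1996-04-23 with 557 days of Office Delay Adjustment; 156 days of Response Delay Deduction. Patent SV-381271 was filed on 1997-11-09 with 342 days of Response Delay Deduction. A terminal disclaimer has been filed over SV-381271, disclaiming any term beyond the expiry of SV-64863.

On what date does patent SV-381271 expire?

December 2, 2012

Natural term of SV-381271:
  Base: filing + 16 years → 9 November 2013.
  Response Delay Deduction: −342 days → 2 December 2012.
Expiry of referenced patent SV-64863:
  Base: filing + 16 years → 23 April 2012.
  Office Delay Adjustment: +557 days → 1 November 2013.
  Response Delay Deduction: −156 days → 29 May 2013.
Terminal disclaimer: SV-381271 expires on the earlier of 2 December 2012 and 29 May 2013.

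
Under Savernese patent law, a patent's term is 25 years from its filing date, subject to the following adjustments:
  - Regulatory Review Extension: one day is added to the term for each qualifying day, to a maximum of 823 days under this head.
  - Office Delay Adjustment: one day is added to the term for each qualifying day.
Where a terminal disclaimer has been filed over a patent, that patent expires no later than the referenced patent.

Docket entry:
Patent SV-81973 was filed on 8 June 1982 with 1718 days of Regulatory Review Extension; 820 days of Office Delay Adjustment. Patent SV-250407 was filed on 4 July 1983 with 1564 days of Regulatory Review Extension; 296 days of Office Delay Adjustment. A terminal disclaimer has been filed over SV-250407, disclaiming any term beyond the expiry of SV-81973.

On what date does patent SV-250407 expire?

July 28, 2011

Natural term of SV-250407:
  Base: filing + 25 years → 4 July 2008.
  Regulatory Review Extension: 1564 days claimed exceeds the 823-day cap, so +823 days → 5 October 2010.
  Office Delay Adjustment: +296 days → 28 July 2011.
Expiry of referenced patent SV-81973:
  Base: filing + 25 years → 8 June 2007.
  Regulatory Review Extension: 1718 days claimed exceeds the 823-day cap, so +823 days → 8 September 2009.
  Office Delay Adjustment: +820 days → 7 December 2011.
Terminal disclaimer: SV-250407 expires on the earlier of 28 July 2011 and 7 December 2011.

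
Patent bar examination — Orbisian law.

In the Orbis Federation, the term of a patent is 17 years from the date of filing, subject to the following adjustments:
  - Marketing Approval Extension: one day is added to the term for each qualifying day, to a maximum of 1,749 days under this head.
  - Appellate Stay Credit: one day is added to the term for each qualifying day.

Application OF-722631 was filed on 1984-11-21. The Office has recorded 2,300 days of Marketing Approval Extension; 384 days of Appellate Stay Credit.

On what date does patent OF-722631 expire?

Base term: filing date + 17 years → 21 November 2001.
Marketing Approval Extension: 2300 days claimed exceeds the 1749-day cap, so +1749 days → 5 September 2006.
Appellate Stay Credit: +384 days → 24 September 2007.

September 24, 2007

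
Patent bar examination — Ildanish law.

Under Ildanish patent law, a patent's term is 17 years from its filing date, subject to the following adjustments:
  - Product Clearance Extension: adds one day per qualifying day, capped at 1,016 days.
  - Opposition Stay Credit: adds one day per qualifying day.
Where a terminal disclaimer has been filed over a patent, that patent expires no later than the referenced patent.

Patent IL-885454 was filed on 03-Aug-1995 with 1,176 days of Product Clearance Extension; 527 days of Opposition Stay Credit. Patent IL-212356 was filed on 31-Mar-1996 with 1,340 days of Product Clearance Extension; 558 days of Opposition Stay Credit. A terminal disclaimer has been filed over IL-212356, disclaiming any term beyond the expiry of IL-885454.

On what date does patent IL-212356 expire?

Natural term of IL-212356:
  Base: filing + 17 years → 31 March 2013.
  Product Clearance Extension: 1340 days claimed exceeds the 1016-day cap, so +1016 days → 11 January 2016.
  Opposition Stay Credit: +558 days → 22 July 2017.
Expiry of referenced patent IL-885454:
  Base: filing + 17 years → 3 August 2012.
  Product Clearance Extension: 1176 days claimed exceeds the 1016-day cap, so +1016 days → 16 May 2015.
  Opposition Stay Credit: +527 days → 24 October 2016.
Terminal disclaimer: IL-212356 expires on the earlier of 22 July 2017 and 24 October 2016.

2016-10-24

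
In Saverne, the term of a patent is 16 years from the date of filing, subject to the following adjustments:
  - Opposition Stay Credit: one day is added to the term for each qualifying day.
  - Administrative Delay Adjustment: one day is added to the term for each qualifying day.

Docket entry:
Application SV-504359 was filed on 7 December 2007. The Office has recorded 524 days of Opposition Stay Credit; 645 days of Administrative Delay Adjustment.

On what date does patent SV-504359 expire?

February 18, 2027

Base term: filing date + 16 years → 7 December 2023.
Opposition Stay Credit: +524 days → 14 May 2025.
Administrative Delay Adjustment: +645 days → 18 February 2027.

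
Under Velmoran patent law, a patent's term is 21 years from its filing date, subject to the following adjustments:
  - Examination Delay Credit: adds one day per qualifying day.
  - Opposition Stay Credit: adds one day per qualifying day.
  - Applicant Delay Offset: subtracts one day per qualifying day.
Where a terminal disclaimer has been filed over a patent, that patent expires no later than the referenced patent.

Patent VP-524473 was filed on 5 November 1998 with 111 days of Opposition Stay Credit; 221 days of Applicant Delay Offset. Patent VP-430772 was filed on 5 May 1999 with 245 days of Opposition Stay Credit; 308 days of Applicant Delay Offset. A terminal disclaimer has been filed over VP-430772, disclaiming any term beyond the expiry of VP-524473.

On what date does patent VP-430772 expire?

Natural term of VP-430772:
  Base: filing + 21 years → 5 May 2020.
  Opposition Stay Credit: +245 days → 5 January 2021.
  Applicant Delay Offset: −308 days → 3 March 2020.
Expiry of referenced patent VP-524473:
  Base: filing + 21 years → 5 November 2019.
  Opposition Stay Credit: +111 days → 24 February 2020.
  Applicant Delay Offset: −221 days → 18 July 2019.
Terminal disclaimer: VP-430772 expires on the earlier of 3 March 2020 and 18 July 2019.

2019-07-18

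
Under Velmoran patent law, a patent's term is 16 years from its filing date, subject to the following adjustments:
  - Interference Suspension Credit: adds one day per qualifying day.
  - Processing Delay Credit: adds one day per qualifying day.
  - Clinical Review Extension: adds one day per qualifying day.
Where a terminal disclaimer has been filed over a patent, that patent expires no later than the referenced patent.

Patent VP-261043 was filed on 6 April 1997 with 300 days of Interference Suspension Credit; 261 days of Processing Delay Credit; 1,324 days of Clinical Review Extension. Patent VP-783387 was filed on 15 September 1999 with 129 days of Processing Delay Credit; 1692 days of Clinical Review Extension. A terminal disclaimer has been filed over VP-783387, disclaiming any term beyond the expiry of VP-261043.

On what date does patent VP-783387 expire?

June 4, 2018

Natural term of VP-783387:
  Base: filing + 16 years → 15 September 2015.
  Processing Delay Credit: +129 days → 22 January 2016.
  Clinical Review Extension: +1692 days → 9 September 2020.
Expiry of referenced patent VP-261043:
  Base: filing + 16 years → 6 April 2013.
  Interference Suspension Credit: +300 days → 31 January 2014.
  Processing Delay Credit: +261 days → 19 October 2014.
  Clinical Review Extension: +1324 days → 4 June 2018.
Terminal disclaimer: VP-783387 expires on the earlier of 9 September 2020 and 4 June 2018.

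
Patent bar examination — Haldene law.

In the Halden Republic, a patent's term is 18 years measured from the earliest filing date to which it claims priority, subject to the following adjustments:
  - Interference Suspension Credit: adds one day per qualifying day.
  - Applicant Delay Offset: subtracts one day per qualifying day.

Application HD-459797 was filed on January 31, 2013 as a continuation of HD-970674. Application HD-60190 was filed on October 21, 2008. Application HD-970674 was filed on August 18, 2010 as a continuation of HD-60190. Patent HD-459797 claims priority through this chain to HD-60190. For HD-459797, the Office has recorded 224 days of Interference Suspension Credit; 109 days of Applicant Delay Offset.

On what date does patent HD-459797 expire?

February 13, 2027

Earliest priority filing: 21 October 2008.
Base term: 21 October 2008 + 18 years → 21 October 2026.
Interference Suspension Credit: +224 days → 2 June 2027.
Applicant Delay Offset: −109 days → 13 February 2027.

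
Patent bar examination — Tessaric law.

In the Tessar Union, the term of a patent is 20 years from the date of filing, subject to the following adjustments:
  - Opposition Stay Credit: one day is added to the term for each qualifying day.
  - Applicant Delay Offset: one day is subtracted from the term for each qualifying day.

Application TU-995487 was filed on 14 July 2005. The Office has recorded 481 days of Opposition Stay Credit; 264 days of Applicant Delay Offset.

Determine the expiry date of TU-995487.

2026-02-16

Base term: filing date + 20 years → 14 July 2025.
Opposition Stay Credit: +481 days → 7 November 2026.
Applicant Delay Offset: −264 days → 16 February 2026.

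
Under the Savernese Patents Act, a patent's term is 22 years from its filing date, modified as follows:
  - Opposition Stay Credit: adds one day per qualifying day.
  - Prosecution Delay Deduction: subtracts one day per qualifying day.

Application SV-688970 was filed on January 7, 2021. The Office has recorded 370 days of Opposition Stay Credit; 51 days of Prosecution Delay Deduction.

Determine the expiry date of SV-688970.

2043-11-22

Base term: filing date + 22 years → 7 January 2043.
Opposition Stay Credit: +370 days → 12 January 2044.
Prosecution Delay Deduction: −51 days → 22 November 2043.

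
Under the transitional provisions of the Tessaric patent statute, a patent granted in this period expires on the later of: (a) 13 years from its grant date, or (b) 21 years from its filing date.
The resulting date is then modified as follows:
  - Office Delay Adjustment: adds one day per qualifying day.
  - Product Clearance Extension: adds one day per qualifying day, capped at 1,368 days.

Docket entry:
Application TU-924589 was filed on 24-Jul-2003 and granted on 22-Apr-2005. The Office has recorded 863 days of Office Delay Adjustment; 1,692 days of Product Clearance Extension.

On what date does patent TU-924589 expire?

(a) grant + 13 years → 22 April 2018.
(b) filing + 21 years → 24 July 2024.
Later of the two: 24 July 2024.
Office Delay Adjustment: +863 days → 4 December 2026.
Product Clearance Extension: 1692 days claimed exceeds the 1368-day cap, so +1368 days → 2 September 2030.

September 2, 2030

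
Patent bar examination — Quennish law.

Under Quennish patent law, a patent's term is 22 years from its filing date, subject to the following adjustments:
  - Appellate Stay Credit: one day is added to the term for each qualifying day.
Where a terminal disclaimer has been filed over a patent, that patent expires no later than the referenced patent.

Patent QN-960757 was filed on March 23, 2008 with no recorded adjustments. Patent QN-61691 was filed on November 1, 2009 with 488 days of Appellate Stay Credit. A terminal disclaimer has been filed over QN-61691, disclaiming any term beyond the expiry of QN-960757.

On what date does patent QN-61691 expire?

2030-03-23

Natural term of QN-61691:
  Base: filing + 22 years → 1 November 2031.
  Appellate Stay Credit: +488 days → 3 March 2033.
Expiry of referenced patent QN-960757:
  Base: filing + 22 years → 23 March 2030.
Terminal disclaimer: QN-61691 expires on the earlier of 3 March 2033 and 23 March 2030.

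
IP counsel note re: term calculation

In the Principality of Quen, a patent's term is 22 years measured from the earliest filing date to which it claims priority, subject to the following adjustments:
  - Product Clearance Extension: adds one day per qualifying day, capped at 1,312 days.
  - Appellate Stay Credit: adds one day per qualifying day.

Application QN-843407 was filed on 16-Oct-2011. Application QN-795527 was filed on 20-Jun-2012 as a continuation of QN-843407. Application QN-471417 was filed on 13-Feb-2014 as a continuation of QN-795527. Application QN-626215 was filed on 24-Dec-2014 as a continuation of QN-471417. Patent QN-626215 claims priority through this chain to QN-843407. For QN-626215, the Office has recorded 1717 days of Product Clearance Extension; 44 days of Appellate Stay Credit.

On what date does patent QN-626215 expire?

Earliest priority filing: 16 October 2011.
Base term: 16 October 2011 + 22 years → 16 October 2033.
Product Clearance Extension: 1717 days claimed exceeds the 1312-day cap, so +1312 days → 20 May 2037.
Appellate Stay Credit: +44 days → 3 July 2037.

July 3, 2037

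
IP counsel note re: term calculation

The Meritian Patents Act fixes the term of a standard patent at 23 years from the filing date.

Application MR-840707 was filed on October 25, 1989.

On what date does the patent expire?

October 25, 2012

Filing date + 23 years → 25 October 2012.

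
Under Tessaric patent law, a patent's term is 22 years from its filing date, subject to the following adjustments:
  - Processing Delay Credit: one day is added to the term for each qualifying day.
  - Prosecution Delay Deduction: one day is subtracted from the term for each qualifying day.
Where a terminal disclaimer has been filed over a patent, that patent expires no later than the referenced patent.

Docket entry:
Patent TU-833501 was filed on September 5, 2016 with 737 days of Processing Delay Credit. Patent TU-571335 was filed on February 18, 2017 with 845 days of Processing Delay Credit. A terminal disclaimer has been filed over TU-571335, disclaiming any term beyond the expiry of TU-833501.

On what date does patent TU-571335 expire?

2040-09-11

Natural term of TU-571335:
  Base: filing + 22 years → 18 February 2039.
  Processing Delay Credit: +845 days → 12 June 2041.
Expiry of referenced patent TU-833501:
  Base: filing + 22 years → 5 September 2038.
  Processing Delay Credit: +737 days → 11 September 2040.
Terminal disclaimer: TU-571335 expires on the earlier of 12 June 2041 and 11 September 2040.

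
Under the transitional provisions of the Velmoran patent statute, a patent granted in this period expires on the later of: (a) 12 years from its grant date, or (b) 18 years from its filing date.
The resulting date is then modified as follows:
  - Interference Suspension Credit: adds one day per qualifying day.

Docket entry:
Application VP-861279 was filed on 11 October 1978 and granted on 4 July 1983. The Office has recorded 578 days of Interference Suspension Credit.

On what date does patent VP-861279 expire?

1998-05-12

(a) grant + 12 years → 4 July 1995.
(b) filing + 18 years → 11 October 1996.
Later of the two: 11 October 1996.
Interference Suspension Credit: +578 days → 12 May 1998.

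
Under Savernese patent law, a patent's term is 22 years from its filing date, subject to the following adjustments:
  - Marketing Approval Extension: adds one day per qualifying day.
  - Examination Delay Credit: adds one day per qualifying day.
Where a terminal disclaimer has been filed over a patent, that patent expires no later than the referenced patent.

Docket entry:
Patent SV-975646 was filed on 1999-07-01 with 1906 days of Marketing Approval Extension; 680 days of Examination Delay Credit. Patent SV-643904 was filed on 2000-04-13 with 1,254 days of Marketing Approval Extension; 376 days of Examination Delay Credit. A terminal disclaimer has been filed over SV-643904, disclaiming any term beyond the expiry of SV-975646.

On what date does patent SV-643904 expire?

Natural term of SV-643904:
  Base: filing + 22 years → 13 April 2022.
  Marketing Approval Extension: +1254 days → 18 September 2025.
  Examination Delay Credit: +376 days → 29 September 2026.
Expiry of referenced patent SV-975646:
  Base: filing + 22 years → 1 July 2021.
  Marketing Approval Extension: +1906 days → 19 September 2026.
  Examination Delay Credit: +680 days → 30 July 2028.
Terminal disclaimer: SV-643904 expires on the earlier of 29 September 2026 and 30 July 2028.

2026-09-29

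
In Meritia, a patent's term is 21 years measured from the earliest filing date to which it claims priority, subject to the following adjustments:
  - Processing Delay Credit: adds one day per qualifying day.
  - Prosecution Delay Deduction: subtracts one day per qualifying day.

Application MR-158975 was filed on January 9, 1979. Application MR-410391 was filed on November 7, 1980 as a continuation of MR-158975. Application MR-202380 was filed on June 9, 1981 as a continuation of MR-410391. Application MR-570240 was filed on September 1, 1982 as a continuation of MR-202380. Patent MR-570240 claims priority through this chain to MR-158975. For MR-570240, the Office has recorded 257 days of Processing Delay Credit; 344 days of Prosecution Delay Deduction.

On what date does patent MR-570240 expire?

Earliest priority filing: 9 January 1979.
Base term: 9 January 1979 + 21 years → 9 January 2000.
Processing Delay Credit: +257 days → 22 September 2000.
Prosecution Delay Deduction: −344 days → 14 October 1999.

1999-10-14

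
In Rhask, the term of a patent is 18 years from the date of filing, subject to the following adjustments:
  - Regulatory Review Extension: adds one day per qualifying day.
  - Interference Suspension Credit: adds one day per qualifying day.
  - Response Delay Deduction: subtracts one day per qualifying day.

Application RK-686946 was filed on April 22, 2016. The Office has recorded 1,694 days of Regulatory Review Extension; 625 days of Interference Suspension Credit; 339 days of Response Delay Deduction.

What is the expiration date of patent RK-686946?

Base term: filing date + 18 years → 22 April 2034.
Regulatory Review Extension: +1694 days → 11 December 2038.
Interference Suspension Credit: +625 days → 27 August 2040.
Response Delay Deduction: −339 days → 23 September 2039.

September 23, 2039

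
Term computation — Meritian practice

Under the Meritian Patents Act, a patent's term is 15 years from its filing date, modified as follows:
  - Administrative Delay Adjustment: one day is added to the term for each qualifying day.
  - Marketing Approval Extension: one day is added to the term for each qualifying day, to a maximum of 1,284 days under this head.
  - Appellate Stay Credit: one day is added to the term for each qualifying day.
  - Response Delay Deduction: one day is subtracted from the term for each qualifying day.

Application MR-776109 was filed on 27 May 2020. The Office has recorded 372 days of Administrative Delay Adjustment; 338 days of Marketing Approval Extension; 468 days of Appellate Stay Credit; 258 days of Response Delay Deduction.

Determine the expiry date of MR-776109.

December 2, 2037

Base term: filing date + 15 years → 27 May 2035.
Administrative Delay Adjustment: +372 days → 2 June 2036.
Marketing Approval Extension: 338 days (within the 1284-day cap) → +338 days → 6 May 2037.
Appellate Stay Credit: +468 days → 17 August 2038.
Response Delay Deduction: −258 days → 2 December 2037.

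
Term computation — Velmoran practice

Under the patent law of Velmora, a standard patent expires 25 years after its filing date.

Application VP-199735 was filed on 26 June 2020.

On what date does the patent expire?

Filing date + 25 years → 26 June 2045.

2045-06-26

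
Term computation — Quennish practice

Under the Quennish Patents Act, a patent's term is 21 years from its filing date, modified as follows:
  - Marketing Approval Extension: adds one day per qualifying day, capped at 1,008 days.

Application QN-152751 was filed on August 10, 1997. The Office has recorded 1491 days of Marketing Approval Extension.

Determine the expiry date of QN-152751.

Base term: filing date + 21 years → 10 August 2018.
Marketing Approval Extension: 1491 days claimed exceeds the 1008-day cap, so +1008 days → 14 May 2021.

May 14, 2021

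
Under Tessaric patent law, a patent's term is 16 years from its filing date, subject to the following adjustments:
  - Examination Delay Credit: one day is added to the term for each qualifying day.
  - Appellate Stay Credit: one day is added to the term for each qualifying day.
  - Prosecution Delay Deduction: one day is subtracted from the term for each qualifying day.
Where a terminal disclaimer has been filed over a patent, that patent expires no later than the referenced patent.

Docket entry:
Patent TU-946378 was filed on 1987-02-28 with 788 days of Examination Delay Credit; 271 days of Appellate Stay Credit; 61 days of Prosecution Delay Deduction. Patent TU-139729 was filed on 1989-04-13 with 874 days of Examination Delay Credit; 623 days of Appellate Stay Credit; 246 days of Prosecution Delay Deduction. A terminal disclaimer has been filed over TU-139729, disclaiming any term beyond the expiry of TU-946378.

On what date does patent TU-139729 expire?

November 22, 2005

Natural term of TU-139729:
  Base: filing + 16 years → 13 April 2005.
  Examination Delay Credit: +874 days → 4 September 2007.
  Appellate Stay Credit: +623 days → 19 May 2009.
  Prosecution Delay Deduction: −246 days → 15 September 2008.
Expiry of referenced patent TU-946378:
  Base: filing + 16 years → 28 February 2003.
  Examination Delay Credit: +788 days → 26 April 2005.
  Appellate Stay Credit: +271 days → 22 January 2006.
  Prosecution Delay Deduction: −61 days → 22 November 2005.
Terminal disclaimer: TU-139729 expires on the earlier of 15 September 2008 and 22 November 2005.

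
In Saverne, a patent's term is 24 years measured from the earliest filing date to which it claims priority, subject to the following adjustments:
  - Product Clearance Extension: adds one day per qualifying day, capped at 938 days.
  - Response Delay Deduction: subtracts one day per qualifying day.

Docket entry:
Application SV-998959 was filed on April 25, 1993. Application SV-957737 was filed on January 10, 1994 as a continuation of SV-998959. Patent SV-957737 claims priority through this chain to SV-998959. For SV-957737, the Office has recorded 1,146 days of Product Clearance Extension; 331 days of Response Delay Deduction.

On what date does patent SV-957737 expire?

Earliest priority filing: 25 April 1993.
Base term: 25 April 1993 + 24 years → 25 April 2017.
Product Clearance Extension: 1146 days claimed exceeds the 938-day cap, so +938 days → 19 November 2019.
Response Delay Deduction: −331 days → 23 December 2018.

2018-12-23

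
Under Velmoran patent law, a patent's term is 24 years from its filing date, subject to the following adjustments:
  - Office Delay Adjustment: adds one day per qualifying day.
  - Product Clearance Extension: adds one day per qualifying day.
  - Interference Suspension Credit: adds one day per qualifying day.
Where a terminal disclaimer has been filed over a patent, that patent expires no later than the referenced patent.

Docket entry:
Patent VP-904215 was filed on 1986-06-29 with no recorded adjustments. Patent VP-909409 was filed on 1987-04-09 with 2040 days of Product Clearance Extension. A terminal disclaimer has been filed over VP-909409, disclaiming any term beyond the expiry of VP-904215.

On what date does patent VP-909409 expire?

2010-06-29

Natural term of VP-909409:
  Base: filing + 24 years → 9 April 2011.
  Product Clearance Extension: +2040 days → 8 November 2016.
Expiry of referenced patent VP-904215:
  Base: filing + 24 years → 29 June 2010.
Terminal disclaimer: VP-909409 expires on the earlier of 8 November 2016 and 29 June 2010.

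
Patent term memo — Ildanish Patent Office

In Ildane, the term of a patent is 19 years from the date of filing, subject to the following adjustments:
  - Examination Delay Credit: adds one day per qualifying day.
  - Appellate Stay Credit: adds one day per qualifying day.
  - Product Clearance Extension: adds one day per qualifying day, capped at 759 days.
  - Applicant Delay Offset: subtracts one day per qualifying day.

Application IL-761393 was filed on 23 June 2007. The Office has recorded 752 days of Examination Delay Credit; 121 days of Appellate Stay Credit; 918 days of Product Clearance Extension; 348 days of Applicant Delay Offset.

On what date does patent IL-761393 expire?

December 28, 2029

Base term: filing date + 19 years → 23 June 2026.
Examination Delay Credit: +752 days → 14 July 2028.
Appellate Stay Credit: +121 days → 12 November 2028.
Product Clearance Extension: 918 days claimed exceeds the 759-day cap, so +759 days → 11 December 2030.
Applicant Delay Offset: −348 days → 28 December 2029.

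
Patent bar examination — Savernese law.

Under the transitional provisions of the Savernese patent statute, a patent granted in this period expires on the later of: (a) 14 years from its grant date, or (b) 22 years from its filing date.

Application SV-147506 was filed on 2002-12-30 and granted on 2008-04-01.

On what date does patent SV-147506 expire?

2024-12-30

(a) grant + 14 years → 1 April 2022.
(b) filing + 22 years → 30 December 2024.
Later of the two: 30 December 2024.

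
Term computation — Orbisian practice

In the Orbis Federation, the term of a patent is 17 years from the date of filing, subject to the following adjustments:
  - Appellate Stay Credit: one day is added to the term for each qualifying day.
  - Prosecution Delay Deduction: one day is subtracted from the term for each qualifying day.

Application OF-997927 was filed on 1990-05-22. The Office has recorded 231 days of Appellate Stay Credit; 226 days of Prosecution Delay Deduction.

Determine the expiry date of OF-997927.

Base term: filing date + 17 years → 22 May 2007.
Appellate Stay Credit: +231 days → 8 January 2008.
Prosecution Delay Deduction: −226 days → 27 May 2007.

2007-05-27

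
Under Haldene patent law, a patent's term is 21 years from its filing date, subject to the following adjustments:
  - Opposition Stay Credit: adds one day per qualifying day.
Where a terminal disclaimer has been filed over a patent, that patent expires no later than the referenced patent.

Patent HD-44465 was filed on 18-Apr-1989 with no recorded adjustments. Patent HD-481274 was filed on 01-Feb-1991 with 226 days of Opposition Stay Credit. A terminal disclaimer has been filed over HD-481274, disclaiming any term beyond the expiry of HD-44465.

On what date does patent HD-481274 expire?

April 18, 2010

Natural term of HD-481274:
  Base: filing + 21 years → 1 February 2012.
  Opposition Stay Credit: +226 days → 14 September 2012.
Expiry of referenced patent HD-44465:
  Base: filing + 21 years → 18 April 2010.
Terminal disclaimer: HD-481274 expires on the earlier of 14 September 2012 and 18 April 2010.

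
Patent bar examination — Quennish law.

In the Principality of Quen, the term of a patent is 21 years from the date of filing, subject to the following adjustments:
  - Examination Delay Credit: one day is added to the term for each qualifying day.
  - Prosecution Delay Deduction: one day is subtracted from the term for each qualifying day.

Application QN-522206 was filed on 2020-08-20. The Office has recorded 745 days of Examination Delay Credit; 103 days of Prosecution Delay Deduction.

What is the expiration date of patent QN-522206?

May 24, 2043

Base term: filing date + 21 years → 20 August 2041.
Examination Delay Credit: +745 days → 4 September 2043.
Prosecution Delay Deduction: −103 days → 24 May 2043.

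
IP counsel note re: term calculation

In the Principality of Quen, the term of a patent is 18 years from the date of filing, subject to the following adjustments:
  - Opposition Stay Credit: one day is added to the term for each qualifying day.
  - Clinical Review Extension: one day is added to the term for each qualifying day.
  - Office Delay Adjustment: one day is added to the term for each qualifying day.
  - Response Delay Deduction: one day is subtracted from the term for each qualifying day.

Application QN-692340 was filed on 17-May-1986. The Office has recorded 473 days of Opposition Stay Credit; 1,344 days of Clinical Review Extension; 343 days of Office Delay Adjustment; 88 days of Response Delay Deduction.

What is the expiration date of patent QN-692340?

2010-01-18

Base term: filing date + 18 years → 17 May 2004.
Opposition Stay Credit: +473 days → 2 September 2005.
Clinical Review Extension: +1344 days → 8 May 2009.
Office Delay Adjustment: +343 days → 16 April 2010.
Response Delay Deduction: −88 days → 18 January 2010.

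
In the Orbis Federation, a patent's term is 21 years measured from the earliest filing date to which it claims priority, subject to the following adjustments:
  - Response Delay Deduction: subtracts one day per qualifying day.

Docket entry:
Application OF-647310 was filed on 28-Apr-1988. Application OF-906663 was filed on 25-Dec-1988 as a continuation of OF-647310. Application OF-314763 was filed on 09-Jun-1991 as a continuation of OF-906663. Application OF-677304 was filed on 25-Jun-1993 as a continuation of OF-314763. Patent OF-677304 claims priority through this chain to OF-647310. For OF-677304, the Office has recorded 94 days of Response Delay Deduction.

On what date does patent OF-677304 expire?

January 24, 2009

Earliest priority filing: 28 April 1988.
Base term: 28 April 1988 + 21 years → 28 April 2009.
Response Delay Deduction: −94 days → 24 January 2009.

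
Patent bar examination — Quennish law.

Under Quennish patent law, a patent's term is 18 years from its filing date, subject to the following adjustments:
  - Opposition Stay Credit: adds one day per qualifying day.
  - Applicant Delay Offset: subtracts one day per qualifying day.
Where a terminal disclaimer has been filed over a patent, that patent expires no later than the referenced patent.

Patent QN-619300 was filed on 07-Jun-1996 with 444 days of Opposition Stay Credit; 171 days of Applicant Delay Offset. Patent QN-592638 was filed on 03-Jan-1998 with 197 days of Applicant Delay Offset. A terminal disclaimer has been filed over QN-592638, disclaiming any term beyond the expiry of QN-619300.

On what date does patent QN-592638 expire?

Natural term of QN-592638:
  Base: filing + 18 years → 3 January 2016.
  Applicant Delay Offset: −197 days → 20 June 2015.
Expiry of referenced patent QN-619300:
  Base: filing + 18 years → 7 June 2014.
  Opposition Stay Credit: +444 days → 25 August 2015.
  Applicant Delay Offset: −171 days → 7 March 2015.
Terminal disclaimer: QN-592638 expires on the earlier of 20 June 2015 and 7 March 2015.

March 7, 2015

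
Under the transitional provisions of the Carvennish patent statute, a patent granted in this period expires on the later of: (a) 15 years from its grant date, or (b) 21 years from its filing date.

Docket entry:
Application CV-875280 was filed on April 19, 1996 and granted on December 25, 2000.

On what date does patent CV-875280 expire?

(a) grant + 15 years → 25 December 2015.
(b) filing + 21 years → 19 April 2017.
Later of the two: 19 April 2017.

April 19, 2017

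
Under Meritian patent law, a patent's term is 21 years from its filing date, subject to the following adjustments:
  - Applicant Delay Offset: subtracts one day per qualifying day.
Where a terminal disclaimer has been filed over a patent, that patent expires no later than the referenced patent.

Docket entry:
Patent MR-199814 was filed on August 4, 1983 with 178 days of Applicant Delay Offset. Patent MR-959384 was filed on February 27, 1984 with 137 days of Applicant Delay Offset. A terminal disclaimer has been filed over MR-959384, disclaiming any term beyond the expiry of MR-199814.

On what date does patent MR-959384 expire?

Natural term of MR-959384:
  Base: filing + 21 years → 27 February 2005.
  Applicant Delay Offset: −137 days → 13 October 2004.
Expiry of referenced patent MR-199814:
  Base: filing + 21 years → 4 August 2004.
  Applicant Delay Offset: −178 days → 8 February 2004.
Terminal disclaimer: MR-959384 expires on the earlier of 13 October 2004 and 8 February 2004.

February 8, 2004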